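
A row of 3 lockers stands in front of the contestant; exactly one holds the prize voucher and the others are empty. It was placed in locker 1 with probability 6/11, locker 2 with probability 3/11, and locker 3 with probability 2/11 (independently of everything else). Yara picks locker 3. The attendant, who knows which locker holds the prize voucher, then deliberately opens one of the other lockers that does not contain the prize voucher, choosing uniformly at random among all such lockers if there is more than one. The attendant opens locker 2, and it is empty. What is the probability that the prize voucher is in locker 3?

1/7

Condition on the true location of the prize voucher.
If it is in locker 1 (prior 6/11): the attendant has no choice, probability 1; weight (6/11)·1 = 6/11.
If it is in locker 2 (prior 3/11): the attendant opened locker 2, so this case is ruled out; weight (3/11)·0 = 0.
If it is in locker 3 (prior 2/11): the attendant has 2 equally likely choices, so probability 1/2; weight (2/11)·(1/2) = 1/11.
The weights sum to 7/11.
So P(the prize voucher in locker 3 | the attendant opened locker 2) = (1/11) / (7/11) = 1/7.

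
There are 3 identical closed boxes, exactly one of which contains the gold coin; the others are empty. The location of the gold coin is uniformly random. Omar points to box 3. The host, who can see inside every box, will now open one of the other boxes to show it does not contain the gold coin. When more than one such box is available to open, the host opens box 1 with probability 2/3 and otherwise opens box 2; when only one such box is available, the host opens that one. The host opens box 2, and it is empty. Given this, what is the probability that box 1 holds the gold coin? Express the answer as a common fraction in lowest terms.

Apply Bayes' rule, conditioning on where the gold coin actually is.
If it is in box 1 (prior 1/3): only box 2 is available, probability 1; weight (1/3)·1 = 1/3.
If it is in box 2 (prior 1/3): the host opened box 2, so this case is ruled out; weight (1/3)·0 = 0.
If it is in box 3 (prior 1/3): box 1 is available but not opened, probability 1/3; weight (1/3)·(1/3) = 1/9.
The weights sum to 4/9.
So P(the gold coin in box 1 | the host opened box 2) = (1/3) / (4/9) = 3/4.

3/4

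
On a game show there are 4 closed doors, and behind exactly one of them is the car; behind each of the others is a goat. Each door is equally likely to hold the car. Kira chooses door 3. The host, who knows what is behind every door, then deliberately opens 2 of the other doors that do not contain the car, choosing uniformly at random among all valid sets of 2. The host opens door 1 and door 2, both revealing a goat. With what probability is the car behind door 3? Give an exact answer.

1/4

Consider each possible location of the car in turn.
If it is behind either of doors 1 and 2 (prior 1/4 each): that door was opened and seen not to hold the prize — ruled out; weight (1/4)·0 = 0 each.
If it is behind door 3 (prior 1/4): the host has 3 equally likely choices, so probability 1/3; weight (1/4)·(1/3) = 1/12.
If it is behind door 4 (prior 1/4): the host has no choice, probability 1; weight (1/4)·1 = 1/4.
The weights sum to 1/3.
So P(the car behind door 3 | the host opened door 1 and door 2) = (1/12) / (1/3) = 1/4.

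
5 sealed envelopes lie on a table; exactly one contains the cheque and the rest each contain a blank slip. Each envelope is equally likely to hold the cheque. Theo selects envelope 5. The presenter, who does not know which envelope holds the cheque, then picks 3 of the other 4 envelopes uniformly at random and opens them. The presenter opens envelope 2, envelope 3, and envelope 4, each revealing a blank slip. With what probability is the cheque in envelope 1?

Because the presenter chose which envelopes to open without knowing where the cheque is, the choice is independent of the prize location. Learning that none of the 3 opened envelopes holds the cheque simply rules out those 3 locations and leaves the remaining 2 envelopes still equally likely by symmetry.
So P(the cheque in envelope 1) = 1/2.

1/2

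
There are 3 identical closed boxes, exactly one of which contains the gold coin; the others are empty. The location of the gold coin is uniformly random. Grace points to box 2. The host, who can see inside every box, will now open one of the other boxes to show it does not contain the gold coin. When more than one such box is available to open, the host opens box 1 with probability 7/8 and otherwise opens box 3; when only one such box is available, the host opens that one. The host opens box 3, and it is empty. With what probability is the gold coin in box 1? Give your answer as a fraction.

8/9

Consider each possible location of the gold coin in turn.
If it is in box 1 (prior 1/3): only box 3 is available, probability 1; weight (1/3)·1 = 1/3.
If it is in box 2 (prior 1/3): box 1 is available but not opened, probability 1/8; weight (1/3)·(1/8) = 1/24.
If it is in box 3 (prior 1/3): the host opened box 3, so this case is ruled out; weight (1/3)·0 = 0.
The weights sum to 3/8.
So P(the gold coin in box 1 | the host opened box 3) = (1/3) / (3/8) = 8/9.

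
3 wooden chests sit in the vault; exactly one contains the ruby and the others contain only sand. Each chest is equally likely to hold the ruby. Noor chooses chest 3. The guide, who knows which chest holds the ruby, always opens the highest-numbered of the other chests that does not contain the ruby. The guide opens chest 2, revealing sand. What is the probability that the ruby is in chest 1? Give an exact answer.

Condition on the true location of the ruby.
If it is in either of chests 1 and 3 (prior 1/3 each): chest 2 is the highest-numbered option available, probability 1; weight (1/3)·1 = 1/3 each.
If it is in chest 2 (prior 1/3): the guide opened chest 2, so this case is ruled out; weight (1/3)·0 = 0.
The weights sum to 2/3.
So P(the ruby in chest 1 | the guide opened chest 2) = (1/3) / (2/3) = 1/2.

1/2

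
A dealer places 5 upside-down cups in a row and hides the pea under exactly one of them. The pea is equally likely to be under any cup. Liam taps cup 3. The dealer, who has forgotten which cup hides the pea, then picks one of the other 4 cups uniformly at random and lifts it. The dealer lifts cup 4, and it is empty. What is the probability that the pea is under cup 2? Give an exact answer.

1/4

Because the dealer chose which cup to lift without knowing where the pea is, the choice is independent of the prize location. Learning that cup 4 does not hold the pea simply rules out that one location and leaves the remaining 4 cups still equally likely by symmetry.
So P(the pea under cup 2) = 1/4.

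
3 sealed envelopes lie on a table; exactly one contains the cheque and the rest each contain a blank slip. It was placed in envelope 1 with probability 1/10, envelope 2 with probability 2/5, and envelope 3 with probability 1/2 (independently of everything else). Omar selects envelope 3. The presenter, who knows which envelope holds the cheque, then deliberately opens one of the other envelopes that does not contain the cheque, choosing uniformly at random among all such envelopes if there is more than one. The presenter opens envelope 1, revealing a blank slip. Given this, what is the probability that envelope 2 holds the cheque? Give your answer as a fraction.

Apply Bayes' rule, conditioning on where the cheque actually is.
If it is in envelope 1 (prior 1/10): the presenter opened envelope 1, so this case is ruled out; weight (1/10)·0 = 0.
If it is in envelope 2 (prior 2/5): the presenter has no choice, probability 1; weight (2/5)·1 = 2/5.
If it is in envelope 3 (prior 1/2): the presenter has 2 equally likely choices, so probability 1/2; weight (1/2)·(1/2) = 1/4.
The weights sum to 13/20.
So P(the cheque in envelope 2 | the presenter opened envelope 1) = (2/5) / (13/20) = 8/13.

8/13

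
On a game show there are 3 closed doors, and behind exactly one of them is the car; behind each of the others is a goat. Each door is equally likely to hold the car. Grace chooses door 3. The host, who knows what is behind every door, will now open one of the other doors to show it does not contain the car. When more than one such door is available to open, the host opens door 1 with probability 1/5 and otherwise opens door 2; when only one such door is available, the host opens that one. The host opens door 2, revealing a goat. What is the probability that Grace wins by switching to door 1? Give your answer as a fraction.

Apply Bayes' rule, conditioning on where the car actually is.
If it is behind door 1 (prior 1/3): only door 2 is available, probability 1; weight (1/3)·1 = 1/3.
If it is behind door 2 (prior 1/3): the host opened door 2, so this case is ruled out; weight (1/3)·0 = 0.
If it is behind door 3 (prior 1/3): door 1 is available but not opened, probability 4/5; weight (1/3)·(4/5) = 4/15.
The weights sum to 3/5.
So P(the car behind door 1 | the host opened door 2) = (1/3) / (3/5) = 5/9.

5/9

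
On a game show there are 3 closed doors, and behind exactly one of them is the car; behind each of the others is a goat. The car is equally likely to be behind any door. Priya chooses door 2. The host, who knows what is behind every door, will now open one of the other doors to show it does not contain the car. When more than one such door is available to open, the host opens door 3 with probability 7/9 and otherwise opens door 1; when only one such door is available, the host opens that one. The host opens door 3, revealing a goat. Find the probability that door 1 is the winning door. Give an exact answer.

Apply Bayes' rule, conditioning on where the car actually is.
If it is behind door 1 (prior 1/3): only door 3 is available, probability 1; weight (1/3)·1 = 1/3.
If it is behind door 2 (prior 1/3): door 3 is available, opened with probability 7/9; weight (1/3)·(7/9) = 7/27.
If it is behind door 3 (prior 1/3): the host opened door 3, so this case is ruled out; weight (1/3)·0 = 0.
The weights sum to 16/27.
So P(the car behind door 1 | the host opened door 3) = (1/3) / (16/27) = 9/16.

9/16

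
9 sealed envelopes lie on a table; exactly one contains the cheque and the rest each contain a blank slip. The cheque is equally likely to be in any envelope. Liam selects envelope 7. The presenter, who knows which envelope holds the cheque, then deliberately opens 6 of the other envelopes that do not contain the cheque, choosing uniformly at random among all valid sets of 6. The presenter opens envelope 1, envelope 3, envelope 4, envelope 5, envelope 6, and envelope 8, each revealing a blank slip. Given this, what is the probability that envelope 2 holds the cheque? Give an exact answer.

Consider each possible location of the cheque in turn.
If it is in any of envelopes 1, 3, 4, 5, 6, and 8 (prior 1/9 each): that envelope was opened and seen not to hold the prize — ruled out; weight (1/9)·0 = 0 each.
If it is in either of envelopes 2 and 9 (prior 1/9 each): the presenter has 7 equally likely choices, so probability 1/7; weight (1/9)·(1/7) = 1/63 each.
If it is in envelope 7 (prior 1/9): the presenter has 28 equally likely choices, so probability 1/28; weight (1/9)·(1/28) = 1/252.
The weights sum to 1/28.
So P(the cheque in envelope 2 | the presenter opened envelope 1, envelope 3, envelope 4, envelope 5, envelope 6, and envelope 8) = (1/63) / (1/28) = 4/9.

4/9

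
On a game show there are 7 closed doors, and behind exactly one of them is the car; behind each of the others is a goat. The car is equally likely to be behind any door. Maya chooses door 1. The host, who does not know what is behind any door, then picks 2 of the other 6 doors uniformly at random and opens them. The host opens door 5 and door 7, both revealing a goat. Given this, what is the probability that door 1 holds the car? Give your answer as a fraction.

1/5

Apply Bayes' rule, conditioning on where the car actually is.
If it is behind any of doors 1, 2, 3, 4, and 6 (prior 1/7 each): the host picks exactly this set with probability 1/15 regardless, and none is the prize; weight (1/7)·(1/15) = 1/105 each.
If it is behind either of doors 5 and 7 (prior 1/7 each): that door was opened and seen not to hold the prize — ruled out; weight (1/7)·0 = 0 each.
The weights sum to 1/21.
So P(the car behind door 1 | the host opened door 5 and door 7) = (1/105) / (1/21) = 1/5.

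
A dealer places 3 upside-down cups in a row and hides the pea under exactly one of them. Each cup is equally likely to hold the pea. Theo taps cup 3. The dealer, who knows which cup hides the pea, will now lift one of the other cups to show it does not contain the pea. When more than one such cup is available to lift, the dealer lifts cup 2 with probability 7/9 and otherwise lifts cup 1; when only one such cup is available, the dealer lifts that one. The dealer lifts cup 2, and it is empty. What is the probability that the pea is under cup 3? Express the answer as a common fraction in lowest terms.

Condition on the true location of the pea.
If it is under cup 1 (prior 1/3): only cup 2 is available, probability 1; weight (1/3)·1 = 1/3.
If it is under cup 2 (prior 1/3): the dealer opened cup 2, so this case is ruled out; weight (1/3)·0 = 0.
If it is under cup 3 (prior 1/3): cup 2 is available, opened with probability 7/9; weight (1/3)·(7/9) = 7/27.
The weights sum to 16/27.
So P(the pea under cup 3 | the dealer opened cup 2) = (7/27) / (16/27) = 7/16.

7/16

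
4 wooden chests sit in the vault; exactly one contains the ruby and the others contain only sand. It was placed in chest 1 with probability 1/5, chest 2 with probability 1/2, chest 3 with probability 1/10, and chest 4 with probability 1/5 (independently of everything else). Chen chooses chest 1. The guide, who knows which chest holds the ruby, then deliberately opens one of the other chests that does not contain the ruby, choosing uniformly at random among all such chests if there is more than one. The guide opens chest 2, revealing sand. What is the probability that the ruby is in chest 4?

6/13

Consider each possible location of the ruby in turn.
If it is in chest 1 (prior 1/5): the guide has 3 equally likely choices, so probability 1/3; weight (1/5)·(1/3) = 1/15.
If it is in chest 2 (prior 1/2): the guide opened chest 2, so this case is ruled out; weight (1/2)·0 = 0.
If it is in chest 3 (prior 1/10): the guide has 2 equally likely choices, so probability 1/2; weight (1/10)·(1/2) = 1/20.
If it is in chest 4 (prior 1/5): the guide has 2 equally likely choices, so probability 1/2; weight (1/5)·(1/2) = 1/10.
The weights sum to 13/60.
So P(the ruby in chest 4 | the guide opened chest 2) = (1/10) / (13/60) = 6/13.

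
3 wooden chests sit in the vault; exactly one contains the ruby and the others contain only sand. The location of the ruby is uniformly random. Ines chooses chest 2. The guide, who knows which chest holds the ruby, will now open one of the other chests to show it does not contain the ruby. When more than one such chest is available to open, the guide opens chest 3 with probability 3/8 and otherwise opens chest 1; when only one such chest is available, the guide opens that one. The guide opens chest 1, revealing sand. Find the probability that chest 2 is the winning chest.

Condition on the true location of the ruby.
If it is in chest 1 (prior 1/3): the guide opened chest 1, so this case is ruled out; weight (1/3)·0 = 0.
If it is in chest 2 (prior 1/3): chest 3 is available but not opened, probability 5/8; weight (1/3)·(5/8) = 5/24.
If it is in chest 3 (prior 1/3): only chest 1 is available, probability 1; weight (1/3)·1 = 1/3.
The weights sum to 13/24.
So P(the ruby in chest 2 | the guide opened chest 1) = (5/24) / (13/24) = 5/13.

5/13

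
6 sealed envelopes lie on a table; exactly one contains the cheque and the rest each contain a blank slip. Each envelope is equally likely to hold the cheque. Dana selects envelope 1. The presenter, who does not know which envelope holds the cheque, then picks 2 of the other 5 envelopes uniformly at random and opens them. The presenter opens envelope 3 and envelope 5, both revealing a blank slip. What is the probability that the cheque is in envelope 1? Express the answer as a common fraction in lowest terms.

Because the presenter chose which envelopes to open without knowing where the cheque is, the choice is independent of the prize location. Learning that none of the 2 opened envelopes holds the cheque simply rules out those 2 locations and leaves the remaining 4 envelopes still equally likely by symmetry.
So P(the cheque in envelope 1) = 1/4.

1/4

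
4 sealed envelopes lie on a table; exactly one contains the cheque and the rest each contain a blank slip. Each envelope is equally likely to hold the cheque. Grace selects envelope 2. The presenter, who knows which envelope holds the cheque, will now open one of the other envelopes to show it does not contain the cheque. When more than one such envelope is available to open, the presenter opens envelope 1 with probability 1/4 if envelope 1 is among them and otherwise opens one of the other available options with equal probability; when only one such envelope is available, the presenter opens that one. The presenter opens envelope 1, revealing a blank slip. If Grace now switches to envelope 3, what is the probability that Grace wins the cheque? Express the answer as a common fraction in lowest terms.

Apply Bayes' rule, conditioning on where the cheque actually is.
If it is in envelope 1 (prior 1/4): the presenter opened envelope 1, so this case is ruled out; weight (1/4)·0 = 0.
If it is in any of envelopes 2, 3, and 4 (prior 1/4 each): envelope 1 is available, opened with probability 1/4; weight (1/4)·(1/4) = 1/16 each.
The weights sum to 3/16.
So P(the cheque in envelope 3 | the presenter opened envelope 1) = (1/16) / (3/16) = 1/3.

1/3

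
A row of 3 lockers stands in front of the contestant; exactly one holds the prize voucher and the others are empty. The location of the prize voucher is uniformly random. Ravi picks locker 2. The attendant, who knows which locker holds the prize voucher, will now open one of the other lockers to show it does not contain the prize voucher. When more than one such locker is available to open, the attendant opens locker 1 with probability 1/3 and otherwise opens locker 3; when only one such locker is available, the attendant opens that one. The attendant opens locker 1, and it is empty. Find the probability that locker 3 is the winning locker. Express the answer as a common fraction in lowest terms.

3/4

Consider each possible location of the prize voucher in turn.
If it is in locker 1 (prior 1/3): the attendant opened locker 1, so this case is ruled out; weight (1/3)·0 = 0.
If it is in locker 2 (prior 1/3): locker 1 is available, opened with probability 1/3; weight (1/3)·(1/3) = 1/9.
If it is in locker 3 (prior 1/3): only locker 1 is available, probability 1; weight (1/3)·1 = 1/3.
The weights sum to 4/9.
So P(the prize voucher in locker 3 | the attendant opened locker 1) = (1/3) / (4/9) = 3/4.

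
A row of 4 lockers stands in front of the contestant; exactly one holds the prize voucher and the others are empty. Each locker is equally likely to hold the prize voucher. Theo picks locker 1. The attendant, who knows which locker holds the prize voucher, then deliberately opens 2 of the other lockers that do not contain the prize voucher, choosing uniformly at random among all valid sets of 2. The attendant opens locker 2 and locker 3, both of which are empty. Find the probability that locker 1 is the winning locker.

Condition on the true location of the prize voucher.
If it is in locker 1 (prior 1/4): the attendant has 3 equally likely choices, so probability 1/3; weight (1/4)·(1/3) = 1/12.
If it is in either of lockers 2 and 3 (prior 1/4 each): that locker was opened and seen not to hold the prize — ruled out; weight (1/4)·0 = 0 each.
If it is in locker 4 (prior 1/4): the attendant has no choice, probability 1; weight (1/4)·1 = 1/4.
The weights sum to 1/3.
So P(the prize voucher in locker 1 | the attendant opened locker 2 and locker 3) = (1/12) / (1/3) = 1/4.

1/4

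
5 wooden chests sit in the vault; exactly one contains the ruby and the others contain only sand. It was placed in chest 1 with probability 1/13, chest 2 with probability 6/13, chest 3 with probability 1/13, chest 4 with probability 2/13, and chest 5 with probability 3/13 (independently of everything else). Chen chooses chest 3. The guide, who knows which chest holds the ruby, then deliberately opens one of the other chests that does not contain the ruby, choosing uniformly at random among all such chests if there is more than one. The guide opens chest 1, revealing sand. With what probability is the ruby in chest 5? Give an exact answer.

Consider each possible location of the ruby in turn.
If it is in chest 1 (prior 1/13): the guide opened chest 1, so this case is ruled out; weight (1/13)·0 = 0.
If it is in chest 2 (prior 6/13): the guide has 3 equally likely choices, so probability 1/3; weight (6/13)·(1/3) = 2/13.
If it is in chest 3 (prior 1/13): the guide has 4 equally likely choices, so probability 1/4; weight (1/13)·(1/4) = 1/52.
If it is in chest 4 (prior 2/13): the guide has 3 equally likely choices, so probability 1/3; weight (2/13)·(1/3) = 2/39.
If it is in chest 5 (prior 3/13): the guide has 3 equally likely choices, so probability 1/3; weight (3/13)·(1/3) = 1/13.
The weights sum to 47/156.
So P(the ruby in chest 5 | the guide opened chest 1) = (1/13) / (47/156) = 12/47.

12/47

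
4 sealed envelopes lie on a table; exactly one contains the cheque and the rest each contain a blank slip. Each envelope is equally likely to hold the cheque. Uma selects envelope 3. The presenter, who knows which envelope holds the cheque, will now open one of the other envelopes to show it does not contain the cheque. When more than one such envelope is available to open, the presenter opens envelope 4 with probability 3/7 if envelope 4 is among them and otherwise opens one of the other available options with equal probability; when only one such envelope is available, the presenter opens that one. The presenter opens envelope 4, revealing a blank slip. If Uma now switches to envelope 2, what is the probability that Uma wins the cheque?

Consider each possible location of the cheque in turn.
If it is in any of envelopes 1, 2, and 3 (prior 1/4 each): envelope 4 is available, opened with probability 3/7; weight (1/4)·(3/7) = 3/28 each.
If it is in envelope 4 (prior 1/4): the presenter opened envelope 4, so this case is ruled out; weight (1/4)·0 = 0.
The weights sum to 9/28.
So P(the cheque in envelope 2 | the presenter opened envelope 4) = (3/28) / (9/28) = 1/3.

1/3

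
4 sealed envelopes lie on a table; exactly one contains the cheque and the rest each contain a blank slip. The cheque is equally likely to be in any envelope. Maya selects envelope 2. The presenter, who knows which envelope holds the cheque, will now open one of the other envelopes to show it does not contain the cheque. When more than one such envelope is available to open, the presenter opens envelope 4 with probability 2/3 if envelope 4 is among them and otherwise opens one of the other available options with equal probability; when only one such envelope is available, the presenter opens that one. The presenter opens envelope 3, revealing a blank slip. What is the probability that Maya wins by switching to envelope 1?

Condition on the true location of the cheque.
If it is in envelope 1 (prior 1/4): envelope 4 is available but not opened, probability 1/3; weight (1/4)·(1/3) = 1/12.
If it is in envelope 2 (prior 1/4): envelope 4 is available but not opened; envelope 3 gets probability (1 − 2/3)/2 = 1/6; weight (1/4)·(1/6) = 1/24.
If it is in envelope 3 (prior 1/4): the presenter opened envelope 3, so this case is ruled out; weight (1/4)·0 = 0.
If it is in envelope 4 (prior 1/4): envelope 4 holds the prize so is unavailable; the presenter chooses uniformly among the 2 others, probability 1/2; weight (1/4)·(1/2) = 1/8.
The weights sum to 1/4.
So P(the cheque in envelope 1 | the presenter opened envelope 3) = (1/12) / (1/4) = 1/3.

1/3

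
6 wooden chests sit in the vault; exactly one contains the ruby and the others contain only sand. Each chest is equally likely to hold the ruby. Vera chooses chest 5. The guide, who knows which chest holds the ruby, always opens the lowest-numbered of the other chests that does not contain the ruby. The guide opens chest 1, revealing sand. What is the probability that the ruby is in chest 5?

Consider each possible location of the ruby in turn.
If it is in chest 1 (prior 1/6): the guide opened chest 1, so this case is ruled out; weight (1/6)·0 = 0.
If it is in any of chests 2, 3, 4, 5, and 6 (prior 1/6 each): chest 1 is the lowest-numbered option available, probability 1; weight (1/6)·1 = 1/6 each.
The weights sum to 5/6.
So P(the ruby in chest 5 | the guide opened chest 1) = (1/6) / (5/6) = 1/5.

1/5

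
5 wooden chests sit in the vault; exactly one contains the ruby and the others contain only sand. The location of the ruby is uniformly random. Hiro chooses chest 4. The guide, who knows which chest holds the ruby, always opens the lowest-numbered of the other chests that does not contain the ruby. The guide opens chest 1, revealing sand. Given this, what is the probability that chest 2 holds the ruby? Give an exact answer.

Apply Bayes' rule, conditioning on where the ruby actually is.
If it is in chest 1 (prior 1/5): the guide opened chest 1, so this case is ruled out; weight (1/5)·0 = 0.
If it is in any of chests 2, 3, 4, and 5 (prior 1/5 each): chest 1 is the lowest-numbered option available, probability 1; weight (1/5)·1 = 1/5 each.
The weights sum to 4/5.
So P(the ruby in chest 2 | the guide opened chest 1) = (1/5) / (4/5) = 1/4.

1/4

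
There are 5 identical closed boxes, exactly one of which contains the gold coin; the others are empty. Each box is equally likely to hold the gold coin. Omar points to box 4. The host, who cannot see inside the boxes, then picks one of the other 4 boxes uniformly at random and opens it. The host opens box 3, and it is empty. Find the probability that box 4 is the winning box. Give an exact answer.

1/4

Apply Bayes' rule, conditioning on where the gold coin actually is.
If it is in any of boxes 1, 2, 4, and 5 (prior 1/5 each): the host picks box 3 with probability 1/4 regardless, and it is not the prize; weight (1/5)·(1/4) = 1/20 each.
If it is in box 3 (prior 1/5): the host opened box 3, so this case is ruled out; weight (1/5)·0 = 0.
The weights sum to 1/5.
So P(the gold coin in box 4 | the host opened box 3) = (1/20) / (1/5) = 1/4.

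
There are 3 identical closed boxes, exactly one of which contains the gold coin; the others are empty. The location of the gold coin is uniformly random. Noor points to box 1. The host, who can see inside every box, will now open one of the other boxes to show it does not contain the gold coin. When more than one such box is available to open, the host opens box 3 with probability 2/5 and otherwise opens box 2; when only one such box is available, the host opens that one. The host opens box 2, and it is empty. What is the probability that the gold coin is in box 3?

Condition on the true location of the gold coin.
If it is in box 1 (prior 1/3): box 3 is available but not opened, probability 3/5; weight (1/3)·(3/5) = 1/5.
If it is in box 2 (prior 1/3): the host opened box 2, so this case is ruled out; weight (1/3)·0 = 0.
If it is in box 3 (prior 1/3): only box 2 is available, probability 1; weight (1/3)·1 = 1/3.
The weights sum to 8/15.
So P(the gold coin in box 3 | the host opened box 2) = (1/3) / (8/15) = 5/8.

5/8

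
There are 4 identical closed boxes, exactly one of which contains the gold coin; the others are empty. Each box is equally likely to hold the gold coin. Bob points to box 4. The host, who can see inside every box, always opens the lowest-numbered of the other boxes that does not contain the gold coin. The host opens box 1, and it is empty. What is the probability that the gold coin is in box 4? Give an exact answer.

1/3

Apply Bayes' rule, conditioning on where the gold coin actually is.
If it is in box 1 (prior 1/4): the host opened box 1, so this case is ruled out; weight (1/4)·0 = 0.
If it is in any of boxes 2, 3, and 4 (prior 1/4 each): box 1 is the lowest-numbered option available, probability 1; weight (1/4)·1 = 1/4 each.
The weights sum to 3/4.
So P(the gold coin in box 4 | the host opened box 1) = (1/4) / (3/4) = 1/3.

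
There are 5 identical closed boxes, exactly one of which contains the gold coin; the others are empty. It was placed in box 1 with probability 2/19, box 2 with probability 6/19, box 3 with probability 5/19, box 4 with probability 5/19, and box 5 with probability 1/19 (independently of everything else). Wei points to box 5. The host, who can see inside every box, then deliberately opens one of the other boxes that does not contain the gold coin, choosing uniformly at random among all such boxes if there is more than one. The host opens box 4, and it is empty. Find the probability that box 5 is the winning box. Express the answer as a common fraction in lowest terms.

Condition on the true location of the gold coin.
If it is in box 1 (prior 2/19): the host has 3 equally likely choices, so probability 1/3; weight (2/19)·(1/3) = 2/57.
If it is in box 2 (prior 6/19): the host has 3 equally likely choices, so probability 1/3; weight (6/19)·(1/3) = 2/19.
If it is in box 3 (prior 5/19): the host has 3 equally likely choices, so probability 1/3; weight (5/19)·(1/3) = 5/57.
If it is in box 4 (prior 5/19): the host opened box 4, so this case is ruled out; weight (5/19)·0 = 0.
If it is in box 5 (prior 1/19): the host has 4 equally likely choices, so probability 1/4; weight (1/19)·(1/4) = 1/76.
The weights sum to 55/228.
So P(the gold coin in box 5 | the host opened box 4) = (1/76) / (55/228) = 3/55.

3/55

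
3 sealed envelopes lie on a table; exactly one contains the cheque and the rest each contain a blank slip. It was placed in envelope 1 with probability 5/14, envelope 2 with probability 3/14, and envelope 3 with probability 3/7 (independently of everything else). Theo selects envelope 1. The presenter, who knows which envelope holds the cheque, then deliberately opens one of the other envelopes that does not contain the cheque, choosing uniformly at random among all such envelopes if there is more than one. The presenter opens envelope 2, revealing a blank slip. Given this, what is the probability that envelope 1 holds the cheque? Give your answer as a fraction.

Apply Bayes' rule, conditioning on where the cheque actually is.
If it is in envelope 1 (prior 5/14): the presenter has 2 equally likely choices, so probability 1/2; weight (5/14)·(1/2) = 5/28.
If it is in envelope 2 (prior 3/14): the presenter opened envelope 2, so this case is ruled out; weight (3/14)·0 = 0.
If it is in envelope 3 (prior 3/7): the presenter has no choice, probability 1; weight (3/7)·1 = 3/7.
The weights sum to 17/28.
So P(the cheque in envelope 1 | the presenter opened envelope 2) = (5/28) / (17/28) = 5/17.

5/17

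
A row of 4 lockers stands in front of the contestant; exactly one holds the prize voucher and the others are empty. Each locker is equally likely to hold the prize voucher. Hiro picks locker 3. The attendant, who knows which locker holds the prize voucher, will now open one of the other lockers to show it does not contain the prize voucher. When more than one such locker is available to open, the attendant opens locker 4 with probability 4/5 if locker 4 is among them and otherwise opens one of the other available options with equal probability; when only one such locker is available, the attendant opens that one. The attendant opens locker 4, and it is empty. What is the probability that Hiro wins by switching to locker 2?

1/3

Condition on the true location of the prize voucher.
If it is in any of lockers 1, 2, and 3 (prior 1/4 each): locker 4 is available, opened with probability 4/5; weight (1/4)·(4/5) = 1/5 each.
If it is in locker 4 (prior 1/4): the attendant opened locker 4, so this case is ruled out; weight (1/4)·0 = 0.
The weights sum to 3/5.
So P(the prize voucher in locker 2 | the attendant opened locker 4) = (1/5) / (3/5) = 1/3.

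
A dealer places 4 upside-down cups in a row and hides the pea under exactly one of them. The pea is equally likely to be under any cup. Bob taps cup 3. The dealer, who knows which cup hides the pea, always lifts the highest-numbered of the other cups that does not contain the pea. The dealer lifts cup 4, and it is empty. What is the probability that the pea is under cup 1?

1/3

Consider each possible location of the pea in turn.
If it is under any of cups 1, 2, and 3 (prior 1/4 each): cup 4 is the highest-numbered option available, probability 1; weight (1/4)·1 = 1/4 each.
If it is under cup 4 (prior 1/4): the dealer opened cup 4, so this case is ruled out; weight (1/4)·0 = 0.
The weights sum to 3/4.
So P(the pea under cup 1 | the dealer opened cup 4) = (1/4) / (3/4) = 1/3.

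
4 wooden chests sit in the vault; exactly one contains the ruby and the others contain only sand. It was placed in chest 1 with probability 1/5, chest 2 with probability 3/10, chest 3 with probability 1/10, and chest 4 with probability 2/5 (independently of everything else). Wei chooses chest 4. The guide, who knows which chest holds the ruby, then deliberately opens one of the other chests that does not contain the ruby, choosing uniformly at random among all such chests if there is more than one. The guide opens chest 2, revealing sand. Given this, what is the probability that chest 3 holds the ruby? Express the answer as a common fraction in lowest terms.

Consider each possible location of the ruby in turn.
If it is in chest 1 (prior 1/5): the guide has 2 equally likely choices, so probability 1/2; weight (1/5)·(1/2) = 1/10.
If it is in chest 2 (prior 3/10): the guide opened chest 2, so this case is ruled out; weight (3/10)·0 = 0.
If it is in chest 3 (prior 1/10): the guide has 2 equally likely choices, so probability 1/2; weight (1/10)·(1/2) = 1/20.
If it is in chest 4 (prior 2/5): the guide has 3 equally likely choices, so probability 1/3; weight (2/5)·(1/3) = 2/15.
The weights sum to 17/60.
So P(the ruby in chest 3 | the guide opened chest 2) = (1/20) / (17/60) = 3/17.

3/17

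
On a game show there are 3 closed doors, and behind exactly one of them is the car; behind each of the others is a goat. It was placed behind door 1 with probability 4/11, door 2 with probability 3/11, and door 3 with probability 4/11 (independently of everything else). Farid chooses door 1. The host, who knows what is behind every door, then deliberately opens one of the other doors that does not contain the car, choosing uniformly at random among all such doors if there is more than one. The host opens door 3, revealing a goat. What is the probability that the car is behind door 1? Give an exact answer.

2/5

Consider each possible location of the car in turn.
If it is behind door 1 (prior 4/11): the host has 2 equally likely choices, so probability 1/2; weight (4/11)·(1/2) = 2/11.
If it is behind door 2 (prior 3/11): the host has no choice, probability 1; weight (3/11)·1 = 3/11.
If it is behind door 3 (prior 4/11): the host opened door 3, so this case is ruled out; weight (4/11)·0 = 0.
The weights sum to 5/11.
So P(the car behind door 1 | the host opened door 3) = (2/11) / (5/11) = 2/5.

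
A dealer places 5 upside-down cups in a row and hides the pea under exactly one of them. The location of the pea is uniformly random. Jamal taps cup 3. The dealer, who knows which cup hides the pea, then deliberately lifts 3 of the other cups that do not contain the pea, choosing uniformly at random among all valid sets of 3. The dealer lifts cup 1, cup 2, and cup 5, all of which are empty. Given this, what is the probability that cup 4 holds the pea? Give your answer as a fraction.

Consider each possible location of the pea in turn.
If it is under any of cups 1, 2, and 5 (prior 1/5 each): that cup was opened and seen not to hold the prize — ruled out; weight (1/5)·0 = 0 each.
If it is under cup 3 (prior 1/5): the dealer has 4 equally likely choices, so probability 1/4; weight (1/5)·(1/4) = 1/20.
If it is under cup 4 (prior 1/5): the dealer has no choice, probability 1; weight (1/5)·1 = 1/5.
The weights sum to 1/4.
So P(the pea under cup 4 | the dealer opened cup 1, cup 2, and cup 5) = (1/5) / (1/4) = 4/5.

4/5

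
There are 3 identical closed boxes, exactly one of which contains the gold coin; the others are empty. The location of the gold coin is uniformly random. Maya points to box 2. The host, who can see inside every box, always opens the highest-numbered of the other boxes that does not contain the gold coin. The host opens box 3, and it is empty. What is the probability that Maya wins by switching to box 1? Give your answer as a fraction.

Condition on the true location of the gold coin.
If it is in either of boxes 1 and 2 (prior 1/3 each): box 3 is the highest-numbered option available, probability 1; weight (1/3)·1 = 1/3 each.
If it is in box 3 (prior 1/3): the host opened box 3, so this case is ruled out; weight (1/3)·0 = 0.
The weights sum to 2/3.
So P(the gold coin in box 1 | the host opened box 3) = (1/3) / (2/3) = 1/2.

1/2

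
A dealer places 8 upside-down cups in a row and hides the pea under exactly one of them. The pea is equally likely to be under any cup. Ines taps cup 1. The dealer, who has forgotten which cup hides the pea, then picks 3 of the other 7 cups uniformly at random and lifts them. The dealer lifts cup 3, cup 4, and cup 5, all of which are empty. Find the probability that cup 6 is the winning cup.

Condition on the true location of the pea.
If it is under any of cups 1, 2, 6, 7, and 8 (prior 1/8 each): the dealer picks exactly this set with probability 1/35 regardless, and none is the prize; weight (1/8)·(1/35) = 1/280 each.
If it is under any of cups 3, 4, and 5 (prior 1/8 each): that cup was opened and seen not to hold the prize — ruled out; weight (1/8)·0 = 0 each.
The weights sum to 1/56.
So P(the pea under cup 6 | the dealer opened cup 3, cup 4, and cup 5) = (1/280) / (1/56) = 1/5.

1/5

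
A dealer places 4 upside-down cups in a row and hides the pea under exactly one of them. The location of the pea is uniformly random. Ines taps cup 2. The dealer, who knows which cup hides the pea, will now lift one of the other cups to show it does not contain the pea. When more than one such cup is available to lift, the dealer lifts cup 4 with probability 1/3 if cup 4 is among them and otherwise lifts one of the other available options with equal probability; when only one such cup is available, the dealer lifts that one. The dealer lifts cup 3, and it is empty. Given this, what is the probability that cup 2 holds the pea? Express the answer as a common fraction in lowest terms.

Apply Bayes' rule, conditioning on where the pea actually is.
If it is under cup 1 (prior 1/4): cup 4 is available but not opened, probability 2/3; weight (1/4)·(2/3) = 1/6.
If it is under cup 2 (prior 1/4): cup 4 is available but not opened; cup 3 gets probability (1 − 1/3)/2 = 1/3; weight (1/4)·(1/3) = 1/12.
If it is under cup 3 (prior 1/4): the dealer opened cup 3, so this case is ruled out; weight (1/4)·0 = 0.
If it is under cup 4 (prior 1/4): cup 4 holds the prize so is unavailable; the dealer chooses uniformly among the 2 others, probability 1/2; weight (1/4)·(1/2) = 1/8.
The weights sum to 3/8.
So P(the pea under cup 2 | the dealer opened cup 3) = (1/12) / (3/8) = 2/9.

2/9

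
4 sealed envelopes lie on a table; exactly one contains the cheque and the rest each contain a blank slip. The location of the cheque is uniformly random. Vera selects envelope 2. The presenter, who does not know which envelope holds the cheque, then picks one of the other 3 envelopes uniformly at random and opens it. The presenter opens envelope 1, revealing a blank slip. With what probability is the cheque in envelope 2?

Because the presenter chose which envelope to open without knowing where the cheque is, the choice is independent of the prize location. Learning that envelope 1 does not hold the cheque simply rules out that one location and leaves the remaining 3 envelopes still equally likely by symmetry.
So P(the cheque in envelope 2) = 1/3.

1/3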